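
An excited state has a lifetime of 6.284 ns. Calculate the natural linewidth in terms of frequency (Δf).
12.664 MHz

Using the energy-time uncertainty principle and E = hf:
ΔEΔt ≥ ℏ/2
hΔf·Δt ≥ ℏ/2

The minimum frequency uncertainty is:
Δf = ℏ/(2hτ) = 1/(4πτ)
Δf = 1/(4π × 6.284e-09 s)
Δf = 1.266e+07 Hz = 12.664 MHz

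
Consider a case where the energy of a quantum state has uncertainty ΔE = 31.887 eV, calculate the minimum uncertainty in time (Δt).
10.321 as

Using the energy-time uncertainty principle:
ΔEΔt ≥ ℏ/2

The minimum uncertainty in time is:
Δt_min = ℏ/(2ΔE)
Δt_min = (1.055e-34 J·s) / (2 × 5.109e-18 J)
Δt_min = 1.032e-17 s = 10.321 as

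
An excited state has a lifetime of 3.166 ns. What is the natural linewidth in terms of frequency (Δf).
25.135 MHz

Using the energy-time uncertainty principle and E = hf:
ΔEΔt ≥ ℏ/2
hΔf·Δt ≥ ℏ/2

The minimum frequency uncertainty is:
Δf = ℏ/(2hτ) = 1/(4πτ)
Δf = 1/(4π × 3.166e-09 s)
Δf = 2.514e+07 Hz = 25.135 MHz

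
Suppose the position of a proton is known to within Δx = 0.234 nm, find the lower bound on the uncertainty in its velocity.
134.720 m/s

Using the Heisenberg uncertainty principle and Δp = mΔv:
ΔxΔp ≥ ℏ/2
Δx(mΔv) ≥ ℏ/2

The minimum uncertainty in velocity is:
Δv_min = ℏ/(2mΔx)
Δv_min = (1.055e-34 J·s) / (2 × 1.673e-27 kg × 2.340e-10 m)
Δv_min = 1.347e+02 m/s = 134.720 m/s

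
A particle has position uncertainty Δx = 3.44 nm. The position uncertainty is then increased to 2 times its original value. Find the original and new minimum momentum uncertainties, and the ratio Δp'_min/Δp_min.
Original Δp_min = 1.533 × 10^-26 kg·m/s; new Δp'_min = 7.664 × 10^-27 kg·m/s; ratio Δp'_min/Δp_min = 1/2.

From the uncertainty principle ΔxΔp ≥ ℏ/2, the minimum momentum uncertainty is Δp_min = ℏ/(2Δx).

Original (Δx = 3.44 nm = 3.440e-09 m):
Δp_min = (1.055e-34 J·s)/(2 × 3.440e-09 m) = 1.533e-26 kg·m/s

When Δx → 2Δx:
Δp'_min = ℏ/(2 × 2Δx) = (1/2) × ℏ/(2Δx) = (1/2) × Δp_min
Δp'_min = 1/2 × 1.533e-26 kg·m/s = 7.664e-27 kg·m/s

Since Δp_min ∝ 1/Δx, when Δx is increased to 2 times its original value, Δp_min decreases to 1/2 of its original value.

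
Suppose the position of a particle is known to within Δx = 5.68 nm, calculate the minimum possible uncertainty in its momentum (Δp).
9.283 × 10^-27 kg·m/s

Using the Heisenberg uncertainty principle:
ΔxΔp ≥ ℏ/2

The minimum uncertainty in momentum is:
Δp_min = ℏ/(2Δx)
Δp_min = (1.055e-34 J·s) / (2 × 5.680e-09 m)
Δp_min = 9.283e-27 kg·m/s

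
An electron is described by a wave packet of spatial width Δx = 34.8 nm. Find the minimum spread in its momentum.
1.515 × 10^-27 kg·m/s

For a wave packet, the spatial width Δx and momentum spread Δp are related by the uncertainty principle:
ΔxΔp ≥ ℏ/2

The minimum momentum spread is:
Δp_min = ℏ/(2Δx)
Δp_min = (1.055e-34 J·s) / (2 × 3.480e-08 m)
Δp_min = 1.515e-27 kg·m/s

A wave packet cannot have both a well-defined position and well-defined momentum.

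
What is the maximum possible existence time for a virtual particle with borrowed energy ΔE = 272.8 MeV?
1.206 ys

Using the energy-time uncertainty principle:
ΔEΔt ≥ ℏ/2

For a virtual particle borrowing energy ΔE, the maximum lifetime is:
Δt_max = ℏ/(2ΔE)

Converting energy:
ΔE = 272.8 MeV = 4.371e-11 J

Δt_max = (1.055e-34 J·s) / (2 × 4.371e-11 J)
Δt_max = 1.206e-24 s = 1.206 ys

Virtual particles with higher borrowed energy exist for shorter times.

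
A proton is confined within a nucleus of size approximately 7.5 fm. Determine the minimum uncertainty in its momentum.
7.030 × 10^-21 kg·m/s

Using the Heisenberg uncertainty principle:
ΔxΔp ≥ ℏ/2

With Δx ≈ L = 7.500e-15 m (the confinement size):
Δp_min = ℏ/(2Δx)
Δp_min = (1.055e-34 J·s) / (2 × 7.500e-15 m)
Δp_min = 7.030e-21 kg·m/s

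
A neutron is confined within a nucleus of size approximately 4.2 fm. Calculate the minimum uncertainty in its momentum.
1.255 × 10^-20 kg·m/s

Using the Heisenberg uncertainty principle:
ΔxΔp ≥ ℏ/2

With Δx ≈ L = 4.200e-15 m (the confinement size):
Δp_min = ℏ/(2Δx)
Δp_min = (1.055e-34 J·s) / (2 × 4.200e-15 m)
Δp_min = 1.255e-20 kg·m/s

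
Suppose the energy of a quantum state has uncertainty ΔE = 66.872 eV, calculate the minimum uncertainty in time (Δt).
4.921 as

Using the energy-time uncertainty principle:
ΔEΔt ≥ ℏ/2

The minimum uncertainty in time is:
Δt_min = ℏ/(2ΔE)
Δt_min = (1.055e-34 J·s) / (2 × 1.071e-17 J)
Δt_min = 4.921e-18 s = 4.921 as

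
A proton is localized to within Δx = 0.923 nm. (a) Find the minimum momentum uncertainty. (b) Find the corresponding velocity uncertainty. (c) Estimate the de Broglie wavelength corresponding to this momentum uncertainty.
(a) Δp_min = 5.713 × 10^-26 kg·m/s
(b) Δv_min = 34.154 m/s
(c) λ_dB = 11.599 nm

Step-by-step:

(a) From the uncertainty principle:
Δp_min = ℏ/(2Δx) = (1.055e-34 J·s)/(2 × 9.230e-10 m) = 5.713e-26 kg·m/s

(b) The velocity uncertainty:
Δv = Δp/m = (5.713e-26 kg·m/s)/(1.673e-27 kg) = 3.415e+01 m/s = 34.154 m/s

(c) The de Broglie wavelength for this momentum:
λ = h/p = (6.626e-34 J·s)/(5.713e-26 kg·m/s) = 1.160e-08 m = 11.599 nm

Note: The de Broglie wavelength is comparable to the localization size, as expected from wave-particle duality.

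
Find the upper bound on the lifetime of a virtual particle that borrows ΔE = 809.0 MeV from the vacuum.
4.068 × 10^-25 s

Using the energy-time uncertainty principle:
ΔEΔt ≥ ℏ/2

For a virtual particle borrowing energy ΔE, the maximum lifetime is:
Δt_max = ℏ/(2ΔE)

Converting energy:
ΔE = 809.0 MeV = 1.296e-10 J

Δt_max = (1.055e-34 J·s) / (2 × 1.296e-10 J)
Δt_max = 4.068e-25 s = 4.068 × 10^-25 s

Virtual particles with higher borrowed energy exist for shorter times.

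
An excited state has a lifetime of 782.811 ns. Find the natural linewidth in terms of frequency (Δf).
101.656 kHz

Using the energy-time uncertainty principle and E = hf:
ΔEΔt ≥ ℏ/2
hΔf·Δt ≥ ℏ/2

The minimum frequency uncertainty is:
Δf = ℏ/(2hτ) = 1/(4πτ)
Δf = 1/(4π × 7.828e-07 s)
Δf = 1.017e+05 Hz = 101.656 kHz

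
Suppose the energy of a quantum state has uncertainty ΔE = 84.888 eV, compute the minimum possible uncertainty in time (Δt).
3.877 as

Using the energy-time uncertainty principle:
ΔEΔt ≥ ℏ/2

The minimum uncertainty in time is:
Δt_min = ℏ/(2ΔE)
Δt_min = (1.055e-34 J·s) / (2 × 1.360e-17 J)
Δt_min = 3.877e-18 s = 3.877 as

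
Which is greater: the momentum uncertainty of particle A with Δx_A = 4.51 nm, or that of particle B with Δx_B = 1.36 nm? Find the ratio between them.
Particle B has the larger minimum momentum uncertainty, by a factor of 3.32.

For each particle, the minimum momentum uncertainty is Δp_min = ℏ/(2Δx):

Particle A: Δp_A = ℏ/(2×4.510e-09 m) = 1.169e-26 kg·m/s
Particle B: Δp_B = ℏ/(2×1.360e-09 m) = 3.877e-26 kg·m/s

Ratio: Δp_B/Δp_A = 3.32

Since Δp_min ∝ 1/Δx, the particle with smaller position uncertainty (B) has larger momentum uncertainty.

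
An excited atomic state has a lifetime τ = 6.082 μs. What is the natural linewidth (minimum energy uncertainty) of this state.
54.111 peV

Using the energy-time uncertainty principle:
ΔEΔt ≥ ℏ/2

The lifetime τ represents the time uncertainty Δt.
The natural linewidth (minimum energy uncertainty) is:

ΔE = ℏ/(2τ)
ΔE = (1.055e-34 J·s) / (2 × 6.082e-06 s)
ΔE = 8.670e-30 J = 54.111 peV

This natural linewidth limits the precision of spectroscopic measurements.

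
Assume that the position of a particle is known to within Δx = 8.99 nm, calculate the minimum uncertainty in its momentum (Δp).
5.865 × 10^-27 kg·m/s

Using the Heisenberg uncertainty principle:
ΔxΔp ≥ ℏ/2

The minimum uncertainty in momentum is:
Δp_min = ℏ/(2Δx)
Δp_min = (1.055e-34 J·s) / (2 × 8.990e-09 m)
Δp_min = 5.865e-27 kg·m/s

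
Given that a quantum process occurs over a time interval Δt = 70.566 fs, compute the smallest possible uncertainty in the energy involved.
4.664 meV

Using the energy-time uncertainty principle:
ΔEΔt ≥ ℏ/2

The minimum uncertainty in energy is:
ΔE_min = ℏ/(2Δt)
ΔE_min = (1.055e-34 J·s) / (2 × 7.057e-14 s)
ΔE_min = 7.472e-22 J = 4.664 meV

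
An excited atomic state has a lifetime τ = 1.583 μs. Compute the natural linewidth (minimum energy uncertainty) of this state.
207.900 peV

Using the energy-time uncertainty principle:
ΔEΔt ≥ ℏ/2

The lifetime τ represents the time uncertainty Δt.
The natural linewidth (minimum energy uncertainty) is:

ΔE = ℏ/(2τ)
ΔE = (1.055e-34 J·s) / (2 × 1.583e-06 s)
ΔE = 3.331e-29 J = 207.900 peV

This natural linewidth limits the precision of spectroscopic measurements.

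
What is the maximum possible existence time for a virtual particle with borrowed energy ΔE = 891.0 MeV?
3.694 × 10^-25 s

Using the energy-time uncertainty principle:
ΔEΔt ≥ ℏ/2

For a virtual particle borrowing energy ΔE, the maximum lifetime is:
Δt_max = ℏ/(2ΔE)

Converting energy:
ΔE = 891.0 MeV = 1.428e-10 J

Δt_max = (1.055e-34 J·s) / (2 × 1.428e-10 J)
Δt_max = 3.694e-25 s = 3.694 × 10^-25 s

Virtual particles with higher borrowed energy exist for shorter times.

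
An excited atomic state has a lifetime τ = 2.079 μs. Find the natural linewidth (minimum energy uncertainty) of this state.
158.300 peV

Using the energy-time uncertainty principle:
ΔEΔt ≥ ℏ/2

The lifetime τ represents the time uncertainty Δt.
The natural linewidth (minimum energy uncertainty) is:

ΔE = ℏ/(2τ)
ΔE = (1.055e-34 J·s) / (2 × 2.079e-06 s)
ΔE = 2.536e-29 J = 158.300 peV

This natural linewidth limits the precision of spectroscopic measurements.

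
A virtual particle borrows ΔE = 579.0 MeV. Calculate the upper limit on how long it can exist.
5.684 × 10^-25 s

Using the energy-time uncertainty principle:
ΔEΔt ≥ ℏ/2

For a virtual particle borrowing energy ΔE, the maximum lifetime is:
Δt_max = ℏ/(2ΔE)

Converting energy:
ΔE = 579.0 MeV = 9.277e-11 J

Δt_max = (1.055e-34 J·s) / (2 × 9.277e-11 J)
Δt_max = 5.684e-25 s = 5.684 × 10^-25 s

Virtual particles with higher borrowed energy exist for shorter times.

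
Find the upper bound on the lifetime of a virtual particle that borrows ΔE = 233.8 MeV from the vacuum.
1.408 ys

Using the energy-time uncertainty principle:
ΔEΔt ≥ ℏ/2

For a virtual particle borrowing energy ΔE, the maximum lifetime is:
Δt_max = ℏ/(2ΔE)

Converting energy:
ΔE = 233.8 MeV = 3.746e-11 J

Δt_max = (1.055e-34 J·s) / (2 × 3.746e-11 J)
Δt_max = 1.408e-24 s = 1.408 ys

Virtual particles with higher borrowed energy exist for shorter times.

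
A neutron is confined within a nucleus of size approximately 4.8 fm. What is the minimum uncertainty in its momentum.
1.099 × 10^-20 kg·m/s

Using the Heisenberg uncertainty principle:
ΔxΔp ≥ ℏ/2

With Δx ≈ L = 4.800e-15 m (the confinement size):
Δp_min = ℏ/(2Δx)
Δp_min = (1.055e-34 J·s) / (2 × 4.800e-15 m)
Δp_min = 1.099e-20 kg·m/s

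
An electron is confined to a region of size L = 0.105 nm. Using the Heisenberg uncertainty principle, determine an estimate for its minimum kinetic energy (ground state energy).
863.942 meV

Using the uncertainty principle to estimate ground state energy:

1. The position uncertainty is approximately the confinement size:
   Δx ≈ L = 1.050e-10 m

2. From ΔxΔp ≥ ℏ/2, the minimum momentum uncertainty is:
   Δp ≈ ℏ/(2L) = 5.022e-25 kg·m/s

3. The kinetic energy is approximately:
   KE ≈ (Δp)²/(2m) = (5.022e-25)²/(2 × 9.109e-31 kg)
   KE ≈ 1.384e-19 J = 863.942 meV

This is an order-of-magnitude estimate of the ground state energy.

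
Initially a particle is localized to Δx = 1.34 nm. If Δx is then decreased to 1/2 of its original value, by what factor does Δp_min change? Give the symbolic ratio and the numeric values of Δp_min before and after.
Original Δp_min = 3.935 × 10^-26 kg·m/s; new Δp'_min = 7.870 × 10^-26 kg·m/s; ratio Δp'_min/Δp_min = 2.

From the uncertainty principle ΔxΔp ≥ ℏ/2, the minimum momentum uncertainty is Δp_min = ℏ/(2Δx).

Original (Δx = 1.34 nm = 1.340e-09 m):
Δp_min = (1.055e-34 J·s)/(2 × 1.340e-09 m) = 3.935e-26 kg·m/s

When Δx → (1/2)Δx:
Δp'_min = ℏ/(2 × (1/2)Δx) = 2 × ℏ/(2Δx) = 2 × Δp_min
Δp'_min = 2 × 3.935e-26 kg·m/s = 7.870e-26 kg·m/s

Since Δp_min ∝ 1/Δx, when Δx is decreased to 1/2 of its original value, Δp_min increases to 2 times its original value.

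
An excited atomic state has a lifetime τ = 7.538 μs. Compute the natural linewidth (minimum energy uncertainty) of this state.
43.660 peV

Using the energy-time uncertainty principle:
ΔEΔt ≥ ℏ/2

The lifetime τ represents the time uncertainty Δt.
The natural linewidth (minimum energy uncertainty) is:

ΔE = ℏ/(2τ)
ΔE = (1.055e-34 J·s) / (2 × 7.538e-06 s)
ΔE = 6.995e-30 J = 43.660 peV

This natural linewidth limits the precision of spectroscopic measurements.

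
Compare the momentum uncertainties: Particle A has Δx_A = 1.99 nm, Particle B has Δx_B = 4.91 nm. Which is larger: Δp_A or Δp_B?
Particle A has the larger minimum momentum uncertainty, by a factor of 2.47.

For each particle, the minimum momentum uncertainty is Δp_min = ℏ/(2Δx):

Particle A: Δp_A = ℏ/(2×1.990e-09 m) = 2.650e-26 kg·m/s
Particle B: Δp_B = ℏ/(2×4.910e-09 m) = 1.074e-26 kg·m/s

Ratio: Δp_A/Δp_B = 2.47

Since Δp_min ∝ 1/Δx, the particle with smaller position uncertainty (A) has larger momentum uncertainty.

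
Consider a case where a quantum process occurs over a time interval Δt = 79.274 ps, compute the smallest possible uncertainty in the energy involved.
4.151 μeV

Using the energy-time uncertainty principle:
ΔEΔt ≥ ℏ/2

The minimum uncertainty in energy is:
ΔE_min = ℏ/(2Δt)
ΔE_min = (1.055e-34 J·s) / (2 × 7.927e-11 s)
ΔE_min = 6.651e-25 J = 4.151 μeV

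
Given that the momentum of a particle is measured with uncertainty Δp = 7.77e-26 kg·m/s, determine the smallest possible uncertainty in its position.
678.618 pm

Using the Heisenberg uncertainty principle:
ΔxΔp ≥ ℏ/2

The minimum uncertainty in position is:
Δx_min = ℏ/(2Δp)
Δx_min = (1.055e-34 J·s) / (2 × 7.770e-26 kg·m/s)
Δx_min = 6.786e-10 m = 678.618 pm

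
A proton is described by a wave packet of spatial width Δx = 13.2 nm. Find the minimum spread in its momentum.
3.995 × 10^-27 kg·m/s

For a wave packet, the spatial width Δx and momentum spread Δp are related by the uncertainty principle:
ΔxΔp ≥ ℏ/2

The minimum momentum spread is:
Δp_min = ℏ/(2Δx)
Δp_min = (1.055e-34 J·s) / (2 × 1.320e-08 m)
Δp_min = 3.995e-27 kg·m/s

A wave packet cannot have both a well-defined position and well-defined momentum.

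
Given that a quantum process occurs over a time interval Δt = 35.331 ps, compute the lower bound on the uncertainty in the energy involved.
9.315 μeV

Using the energy-time uncertainty principle:
ΔEΔt ≥ ℏ/2

The minimum uncertainty in energy is:
ΔE_min = ℏ/(2Δt)
ΔE_min = (1.055e-34 J·s) / (2 × 3.533e-11 s)
ΔE_min = 1.492e-24 J = 9.315 μeV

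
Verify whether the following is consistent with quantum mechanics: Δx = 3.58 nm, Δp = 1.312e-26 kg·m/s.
No, it violates the uncertainty principle (impossible measurement).

Calculate the product ΔxΔp:
ΔxΔp = (3.580e-09 m) × (1.312e-26 kg·m/s)
ΔxΔp = 4.697e-35 J·s

Compare to the minimum allowed value ℏ/2:
ℏ/2 = 5.273e-35 J·s

Since ΔxΔp = 4.697e-35 J·s < 5.273e-35 J·s = ℏ/2,
the measurement violates the uncertainty principle.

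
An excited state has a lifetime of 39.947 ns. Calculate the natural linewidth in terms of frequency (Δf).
1.992 MHz

Using the energy-time uncertainty principle and E = hf:
ΔEΔt ≥ ℏ/2
hΔf·Δt ≥ ℏ/2

The minimum frequency uncertainty is:
Δf = ℏ/(2hτ) = 1/(4πτ)
Δf = 1/(4π × 3.995e-08 s)
Δf = 1.992e+06 Hz = 1.992 MHz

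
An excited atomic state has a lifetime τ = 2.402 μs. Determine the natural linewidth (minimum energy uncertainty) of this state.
137.013 peV

Using the energy-time uncertainty principle:
ΔEΔt ≥ ℏ/2

The lifetime τ represents the time uncertainty Δt.
The natural linewidth (minimum energy uncertainty) is:

ΔE = ℏ/(2τ)
ΔE = (1.055e-34 J·s) / (2 × 2.402e-06 s)
ΔE = 2.195e-29 J = 137.013 peV

This natural linewidth limits the precision of spectroscopic measurements.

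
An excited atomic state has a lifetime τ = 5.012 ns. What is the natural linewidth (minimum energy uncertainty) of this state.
65.664 neV

Using the energy-time uncertainty principle:
ΔEΔt ≥ ℏ/2

The lifetime τ represents the time uncertainty Δt.
The natural linewidth (minimum energy uncertainty) is:

ΔE = ℏ/(2τ)
ΔE = (1.055e-34 J·s) / (2 × 5.012e-09 s)
ΔE = 1.052e-26 J = 65.664 neV

This natural linewidth limits the precision of spectroscopic measurements.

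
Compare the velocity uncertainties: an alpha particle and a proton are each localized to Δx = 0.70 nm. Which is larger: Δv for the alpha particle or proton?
The proton has the larger minimum velocity uncertainty, by a ratio of 4.0.

For both particles, Δp_min = ℏ/(2Δx) = 7.533e-26 kg·m/s (same for both).

The velocity uncertainty is Δv = Δp/m:
- alpha particle: Δv = 7.533e-26 / 6.645e-27 = 1.134e+01 m/s = 11.336 m/s
- proton: Δv = 7.533e-26 / 1.673e-27 = 4.504e+01 m/s = 45.035 m/s

Ratio: 4.504e+01 / 1.134e+01 = 4.0

The lighter particle has larger velocity uncertainty because Δv ∝ 1/m.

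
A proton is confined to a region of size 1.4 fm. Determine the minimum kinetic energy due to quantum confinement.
2.647 MeV

Using the uncertainty principle:

1. Position uncertainty: Δx ≈ 1.400e-15 m
2. Minimum momentum uncertainty: Δp = ℏ/(2Δx) = 3.766e-20 kg·m/s
3. Minimum kinetic energy:
   KE = (Δp)²/(2m) = (3.766e-20)²/(2 × 1.673e-27 kg)
   KE = 4.240e-13 J = 2.647 MeV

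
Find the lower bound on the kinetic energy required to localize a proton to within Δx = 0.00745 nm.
93.463 meV

Localizing a particle requires giving it sufficient momentum uncertainty:

1. From uncertainty principle: Δp ≥ ℏ/(2Δx)
   Δp_min = (1.055e-34 J·s) / (2 × 7.450e-12 m)
   Δp_min = 7.078e-24 kg·m/s

2. This momentum uncertainty corresponds to kinetic energy:
   KE ≈ (Δp)²/(2m) = (7.078e-24)²/(2 × 1.673e-27 kg)
   KE = 1.497e-20 J = 93.463 meV

Tighter localization requires more energy.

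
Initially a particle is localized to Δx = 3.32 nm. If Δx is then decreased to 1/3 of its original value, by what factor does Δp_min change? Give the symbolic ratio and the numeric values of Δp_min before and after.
Original Δp_min = 1.588 × 10^-26 kg·m/s; new Δp'_min = 4.765 × 10^-26 kg·m/s; ratio Δp'_min/Δp_min = 3.

From the uncertainty principle ΔxΔp ≥ ℏ/2, the minimum momentum uncertainty is Δp_min = ℏ/(2Δx).

Original (Δx = 3.32 nm = 3.320e-09 m):
Δp_min = (1.055e-34 J·s)/(2 × 3.320e-09 m) = 1.588e-26 kg·m/s

When Δx → (1/3)Δx:
Δp'_min = ℏ/(2 × (1/3)Δx) = 3 × ℏ/(2Δx) = 3 × Δp_min
Δp'_min = 3 × 1.588e-26 kg·m/s = 4.765e-26 kg·m/s

Since Δp_min ∝ 1/Δx, when Δx is decreased to 1/3 of its original value, Δp_min increases to 3 times its original value.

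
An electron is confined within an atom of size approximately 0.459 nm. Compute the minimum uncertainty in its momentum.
1.149 × 10^-25 kg·m/s

Using the Heisenberg uncertainty principle:
ΔxΔp ≥ ℏ/2

With Δx ≈ L = 4.590e-10 m (the confinement size):
Δp_min = ℏ/(2Δx)
Δp_min = (1.055e-34 J·s) / (2 × 4.590e-10 m)
Δp_min = 1.149e-25 kg·m/s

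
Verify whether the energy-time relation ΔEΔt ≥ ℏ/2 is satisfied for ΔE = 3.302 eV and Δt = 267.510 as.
Yes, it satisfies the uncertainty relation.

Calculate the product ΔEΔt:
ΔE = 3.302 eV = 5.290e-19 J
ΔEΔt = (5.290e-19 J) × (2.675e-16 s)
ΔEΔt = 1.415e-34 J·s

Compare to the minimum allowed value ℏ/2:
ℏ/2 = 5.273e-35 J·s

Since ΔEΔt = 1.415e-34 J·s ≥ 5.273e-35 J·s = ℏ/2,
this satisfies the uncertainty relation.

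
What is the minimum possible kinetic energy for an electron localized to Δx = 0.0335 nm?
8.487 eV

Localizing a particle requires giving it sufficient momentum uncertainty:

1. From uncertainty principle: Δp ≥ ℏ/(2Δx)
   Δp_min = (1.055e-34 J·s) / (2 × 3.350e-11 m)
   Δp_min = 1.574e-24 kg·m/s

2. This momentum uncertainty corresponds to kinetic energy:
   KE ≈ (Δp)²/(2m) = (1.574e-24)²/(2 × 9.109e-31 kg)
   KE = 1.360e-18 J = 8.487 eV

Tighter localization requires more energy.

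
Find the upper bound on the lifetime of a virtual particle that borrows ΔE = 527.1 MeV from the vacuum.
6.244 × 10^-25 s

Using the energy-time uncertainty principle:
ΔEΔt ≥ ℏ/2

For a virtual particle borrowing energy ΔE, the maximum lifetime is:
Δt_max = ℏ/(2ΔE)

Converting energy:
ΔE = 527.1 MeV = 8.445e-11 J

Δt_max = (1.055e-34 J·s) / (2 × 8.445e-11 J)
Δt_max = 6.244e-25 s = 6.244 × 10^-25 s

Virtual particles with higher borrowed energy exist for shorter times.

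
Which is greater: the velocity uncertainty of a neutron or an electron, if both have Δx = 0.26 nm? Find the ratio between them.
The electron has the larger minimum velocity uncertainty, by a ratio of 1838.7.

For both particles, Δp_min = ℏ/(2Δx) = 2.028e-25 kg·m/s (same for both).

The velocity uncertainty is Δv = Δp/m:
- neutron: Δv = 2.028e-25 / 1.675e-27 = 1.211e+02 m/s = 121.081 m/s
- electron: Δv = 2.028e-25 / 9.109e-31 = 2.226e+05 m/s = 222.630 km/s

Ratio: 2.226e+05 / 1.211e+02 = 1838.7

The lighter particle has larger velocity uncertainty because Δv ∝ 1/m.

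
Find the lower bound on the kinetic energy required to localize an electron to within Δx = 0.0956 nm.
1.042 eV

Localizing a particle requires giving it sufficient momentum uncertainty:

1. From uncertainty principle: Δp ≥ ℏ/(2Δx)
   Δp_min = (1.055e-34 J·s) / (2 × 9.560e-11 m)
   Δp_min = 5.516e-25 kg·m/s

2. This momentum uncertainty corresponds to kinetic energy:
   KE ≈ (Δp)²/(2m) = (5.516e-25)²/(2 × 9.109e-31 kg)
   KE = 1.670e-19 J = 1.042 eV

Tighter localization requires more energy.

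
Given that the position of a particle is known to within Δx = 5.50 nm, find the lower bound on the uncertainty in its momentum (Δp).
9.587 × 10^-27 kg·m/s

Using the Heisenberg uncertainty principle:
ΔxΔp ≥ ℏ/2

The minimum uncertainty in momentum is:
Δp_min = ℏ/(2Δx)
Δp_min = (1.055e-34 J·s) / (2 × 5.500e-09 m)
Δp_min = 9.587e-27 kg·m/s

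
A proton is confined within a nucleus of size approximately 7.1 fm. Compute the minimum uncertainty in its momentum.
7.427 × 10^-21 kg·m/s

Using the Heisenberg uncertainty principle:
ΔxΔp ≥ ℏ/2

With Δx ≈ L = 7.100e-15 m (the confinement size):
Δp_min = ℏ/(2Δx)
Δp_min = (1.055e-34 J·s) / (2 × 7.100e-15 m)
Δp_min = 7.427e-21 kg·m/s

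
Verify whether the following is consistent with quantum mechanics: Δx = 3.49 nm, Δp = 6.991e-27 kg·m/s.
No, it violates the uncertainty principle (impossible measurement).

Calculate the product ΔxΔp:
ΔxΔp = (3.490e-09 m) × (6.991e-27 kg·m/s)
ΔxΔp = 2.440e-35 J·s

Compare to the minimum allowed value ℏ/2:
ℏ/2 = 5.273e-35 J·s

Since ΔxΔp = 2.440e-35 J·s < 5.273e-35 J·s = ℏ/2,
the measurement violates the uncertainty principle.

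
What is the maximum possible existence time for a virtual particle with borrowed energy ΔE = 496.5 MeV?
6.629 × 10^-25 s

Using the energy-time uncertainty principle:
ΔEΔt ≥ ℏ/2

For a virtual particle borrowing energy ΔE, the maximum lifetime is:
Δt_max = ℏ/(2ΔE)

Converting energy:
ΔE = 496.5 MeV = 7.955e-11 J

Δt_max = (1.055e-34 J·s) / (2 × 7.955e-11 J)
Δt_max = 6.629e-25 s = 6.629 × 10^-25 s

Virtual particles with higher borrowed energy exist for shorter times.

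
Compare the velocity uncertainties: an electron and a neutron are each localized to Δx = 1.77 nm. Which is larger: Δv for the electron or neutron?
The electron has the larger minimum velocity uncertainty, by a ratio of 1838.7.

For both particles, Δp_min = ℏ/(2Δx) = 2.979e-26 kg·m/s (same for both).

The velocity uncertainty is Δv = Δp/m:
- electron: Δv = 2.979e-26 / 9.109e-31 = 3.270e+04 m/s = 32.703 km/s
- neutron: Δv = 2.979e-26 / 1.675e-27 = 1.779e+01 m/s = 17.786 m/s

Ratio: 3.270e+04 / 1.779e+01 = 1838.7

The lighter particle has larger velocity uncertainty because Δv ∝ 1/m.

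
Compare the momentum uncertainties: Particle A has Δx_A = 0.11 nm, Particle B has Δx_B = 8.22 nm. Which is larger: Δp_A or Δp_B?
Particle A has the larger minimum momentum uncertainty, by a factor of 74.73.

For each particle, the minimum momentum uncertainty is Δp_min = ℏ/(2Δx):

Particle A: Δp_A = ℏ/(2×1.100e-10 m) = 4.794e-25 kg·m/s
Particle B: Δp_B = ℏ/(2×8.220e-09 m) = 6.415e-27 kg·m/s

Ratio: Δp_A/Δp_B = 74.73

Since Δp_min ∝ 1/Δx, the particle with smaller position uncertainty (A) has larger momentum uncertainty.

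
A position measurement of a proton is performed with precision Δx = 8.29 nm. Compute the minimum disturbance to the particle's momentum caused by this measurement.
6.361 × 10^-27 kg·m/s

The uncertainty principle implies that measuring position disturbs momentum:
ΔxΔp ≥ ℏ/2

When we measure position with precision Δx, we necessarily introduce a momentum uncertainty:
Δp ≥ ℏ/(2Δx)
Δp_min = (1.055e-34 J·s) / (2 × 8.290e-09 m)
Δp_min = 6.361e-27 kg·m/s

The more precisely we measure position, the greater the momentum disturbance.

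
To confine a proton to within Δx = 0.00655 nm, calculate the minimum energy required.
120.913 meV

Localizing a particle requires giving it sufficient momentum uncertainty:

1. From uncertainty principle: Δp ≥ ℏ/(2Δx)
   Δp_min = (1.055e-34 J·s) / (2 × 6.550e-12 m)
   Δp_min = 8.050e-24 kg·m/s

2. This momentum uncertainty corresponds to kinetic energy:
   KE ≈ (Δp)²/(2m) = (8.050e-24)²/(2 × 1.673e-27 kg)
   KE = 1.937e-20 J = 120.913 meV

Tighter localization requires more energy.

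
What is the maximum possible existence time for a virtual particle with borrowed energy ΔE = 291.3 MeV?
1.130 ys

Using the energy-time uncertainty principle:
ΔEΔt ≥ ℏ/2

For a virtual particle borrowing energy ΔE, the maximum lifetime is:
Δt_max = ℏ/(2ΔE)

Converting energy:
ΔE = 291.3 MeV = 4.667e-11 J

Δt_max = (1.055e-34 J·s) / (2 × 4.667e-11 J)
Δt_max = 1.130e-24 s = 1.130 ys

Virtual particles with higher borrowed energy exist for shorter times.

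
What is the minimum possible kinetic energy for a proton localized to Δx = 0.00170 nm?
1.795 eV

Localizing a particle requires giving it sufficient momentum uncertainty:

1. From uncertainty principle: Δp ≥ ℏ/(2Δx)
   Δp_min = (1.055e-34 J·s) / (2 × 1.700e-12 m)
   Δp_min = 3.102e-23 kg·m/s

2. This momentum uncertainty corresponds to kinetic energy:
   KE ≈ (Δp)²/(2m) = (3.102e-23)²/(2 × 1.673e-27 kg)
   KE = 2.876e-19 J = 1.795 eV

Tighter localization requires more energy.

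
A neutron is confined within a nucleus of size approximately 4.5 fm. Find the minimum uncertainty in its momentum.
1.172 × 10^-20 kg·m/s

Using the Heisenberg uncertainty principle:
ΔxΔp ≥ ℏ/2

With Δx ≈ L = 4.500e-15 m (the confinement size):
Δp_min = ℏ/(2Δx)
Δp_min = (1.055e-34 J·s) / (2 × 4.500e-15 m)
Δp_min = 1.172e-20 kg·m/s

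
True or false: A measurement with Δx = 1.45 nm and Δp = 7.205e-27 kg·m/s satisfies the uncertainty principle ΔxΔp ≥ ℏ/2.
No, it violates the uncertainty principle (impossible measurement).

Calculate the product ΔxΔp:
ΔxΔp = (1.450e-09 m) × (7.205e-27 kg·m/s)
ΔxΔp = 1.045e-35 J·s

Compare to the minimum allowed value ℏ/2:
ℏ/2 = 5.273e-35 J·s

Since ΔxΔp = 1.045e-35 J·s < 5.273e-35 J·s = ℏ/2,
the measurement violates the uncertainty principle.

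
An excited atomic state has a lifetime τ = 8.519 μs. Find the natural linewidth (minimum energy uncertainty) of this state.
38.632 peV

Using the energy-time uncertainty principle:
ΔEΔt ≥ ℏ/2

The lifetime τ represents the time uncertainty Δt.
The natural linewidth (minimum energy uncertainty) is:

ΔE = ℏ/(2τ)
ΔE = (1.055e-34 J·s) / (2 × 8.519e-06 s)
ΔE = 6.190e-30 J = 38.632 peV

This natural linewidth limits the precision of spectroscopic measurements.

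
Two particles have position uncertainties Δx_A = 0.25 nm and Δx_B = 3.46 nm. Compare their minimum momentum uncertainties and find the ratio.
Particle A has the larger minimum momentum uncertainty, by a factor of 13.84.

For each particle, the minimum momentum uncertainty is Δp_min = ℏ/(2Δx):

Particle A: Δp_A = ℏ/(2×2.500e-10 m) = 2.109e-25 kg·m/s
Particle B: Δp_B = ℏ/(2×3.460e-09 m) = 1.524e-26 kg·m/s

Ratio: Δp_A/Δp_B = 13.84

Since Δp_min ∝ 1/Δx, the particle with smaller position uncertainty (A) has larger momentum uncertainty.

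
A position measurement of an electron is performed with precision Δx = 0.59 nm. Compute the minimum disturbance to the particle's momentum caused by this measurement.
8.937 × 10^-26 kg·m/s

The uncertainty principle implies that measuring position disturbs momentum:
ΔxΔp ≥ ℏ/2

When we measure position with precision Δx, we necessarily introduce a momentum uncertainty:
Δp ≥ ℏ/(2Δx)
Δp_min = (1.055e-34 J·s) / (2 × 5.900e-10 m)
Δp_min = 8.937e-26 kg·m/s

The more precisely we measure position, the greater the momentum disturbance.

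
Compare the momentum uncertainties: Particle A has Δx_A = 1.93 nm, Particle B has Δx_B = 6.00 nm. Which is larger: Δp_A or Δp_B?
Particle A has the larger minimum momentum uncertainty, by a factor of 3.11.

For each particle, the minimum momentum uncertainty is Δp_min = ℏ/(2Δx):

Particle A: Δp_A = ℏ/(2×1.930e-09 m) = 2.732e-26 kg·m/s
Particle B: Δp_B = ℏ/(2×6.000e-09 m) = 8.788e-27 kg·m/s

Ratio: Δp_A/Δp_B = 3.11

Since Δp_min ∝ 1/Δx, the particle with smaller position uncertainty (A) has larger momentum uncertainty.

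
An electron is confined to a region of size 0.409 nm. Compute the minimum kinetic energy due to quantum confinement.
56.940 meV

Using the uncertainty principle:

1. Position uncertainty: Δx ≈ 4.090e-10 m
2. Minimum momentum uncertainty: Δp = ℏ/(2Δx) = 1.289e-25 kg·m/s
3. Minimum kinetic energy:
   KE = (Δp)²/(2m) = (1.289e-25)²/(2 × 9.109e-31 kg)
   KE = 9.123e-21 J = 56.940 meV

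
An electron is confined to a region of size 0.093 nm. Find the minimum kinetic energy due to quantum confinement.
1.101 eV

Using the uncertainty principle:

1. Position uncertainty: Δx ≈ 9.300e-11 m
2. Minimum momentum uncertainty: Δp = ℏ/(2Δx) = 5.670e-25 kg·m/s
3. Minimum kinetic energy:
   KE = (Δp)²/(2m) = (5.670e-25)²/(2 × 9.109e-31 kg)
   KE = 1.764e-19 J = 1.101 eV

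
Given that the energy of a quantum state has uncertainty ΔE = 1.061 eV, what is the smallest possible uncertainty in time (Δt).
310.185 as

Using the energy-time uncertainty principle:
ΔEΔt ≥ ℏ/2

The minimum uncertainty in time is:
Δt_min = ℏ/(2ΔE)
Δt_min = (1.055e-34 J·s) / (2 × 1.700e-19 J)
Δt_min = 3.102e-16 s = 310.185 as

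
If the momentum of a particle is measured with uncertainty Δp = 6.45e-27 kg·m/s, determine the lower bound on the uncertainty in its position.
8.175 nm

Using the Heisenberg uncertainty principle:
ΔxΔp ≥ ℏ/2

The minimum uncertainty in position is:
Δx_min = ℏ/(2Δp)
Δx_min = (1.055e-34 J·s) / (2 × 6.450e-27 kg·m/s)
Δx_min = 8.175e-09 m = 8.175 nm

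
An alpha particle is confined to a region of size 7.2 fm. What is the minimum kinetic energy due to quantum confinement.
25.189 keV

Using the uncertainty principle:

1. Position uncertainty: Δx ≈ 7.200e-15 m
2. Minimum momentum uncertainty: Δp = ℏ/(2Δx) = 7.323e-21 kg·m/s
3. Minimum kinetic energy:
   KE = (Δp)²/(2m) = (7.323e-21)²/(2 × 6.645e-27 kg)
   KE = 4.036e-15 J = 25.189 keV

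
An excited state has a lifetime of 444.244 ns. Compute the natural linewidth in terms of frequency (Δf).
179.130 kHz

Using the energy-time uncertainty principle and E = hf:
ΔEΔt ≥ ℏ/2
hΔf·Δt ≥ ℏ/2

The minimum frequency uncertainty is:
Δf = ℏ/(2hτ) = 1/(4πτ)
Δf = 1/(4π × 4.442e-07 s)
Δf = 1.791e+05 Hz = 179.130 kHz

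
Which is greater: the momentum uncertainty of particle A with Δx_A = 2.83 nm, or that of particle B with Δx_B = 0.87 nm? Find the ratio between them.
Particle B has the larger minimum momentum uncertainty, by a factor of 3.25.

For each particle, the minimum momentum uncertainty is Δp_min = ℏ/(2Δx):

Particle A: Δp_A = ℏ/(2×2.830e-09 m) = 1.863e-26 kg·m/s
Particle B: Δp_B = ℏ/(2×8.700e-10 m) = 6.061e-26 kg·m/s

Ratio: Δp_B/Δp_A = 3.25

Since Δp_min ∝ 1/Δx, the particle with smaller position uncertainty (B) has larger momentum uncertainty.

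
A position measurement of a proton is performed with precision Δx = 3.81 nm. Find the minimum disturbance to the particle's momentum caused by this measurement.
1.384 × 10^-26 kg·m/s

The uncertainty principle implies that measuring position disturbs momentum:
ΔxΔp ≥ ℏ/2

When we measure position with precision Δx, we necessarily introduce a momentum uncertainty:
Δp ≥ ℏ/(2Δx)
Δp_min = (1.055e-34 J·s) / (2 × 3.810e-09 m)
Δp_min = 1.384e-26 kg·m/s

The more precisely we measure position, the greater the momentum disturbance.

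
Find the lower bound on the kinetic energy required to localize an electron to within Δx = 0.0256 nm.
14.534 eV

Localizing a particle requires giving it sufficient momentum uncertainty:

1. From uncertainty principle: Δp ≥ ℏ/(2Δx)
   Δp_min = (1.055e-34 J·s) / (2 × 2.560e-11 m)
   Δp_min = 2.060e-24 kg·m/s

2. This momentum uncertainty corresponds to kinetic energy:
   KE ≈ (Δp)²/(2m) = (2.060e-24)²/(2 × 9.109e-31 kg)
   KE = 2.329e-18 J = 14.534 eV

Tighter localization requires more energy.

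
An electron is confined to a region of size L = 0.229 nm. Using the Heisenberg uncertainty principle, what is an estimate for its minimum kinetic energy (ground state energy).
181.632 meV

Using the uncertainty principle to estimate ground state energy:

1. The position uncertainty is approximately the confinement size:
   Δx ≈ L = 2.290e-10 m

2. From ΔxΔp ≥ ℏ/2, the minimum momentum uncertainty is:
   Δp ≈ ℏ/(2L) = 2.303e-25 kg·m/s

3. The kinetic energy is approximately:
   KE ≈ (Δp)²/(2m) = (2.303e-25)²/(2 × 9.109e-31 kg)
   KE ≈ 2.910e-20 J = 181.632 meV

This is an order-of-magnitude estimate of the ground state energy.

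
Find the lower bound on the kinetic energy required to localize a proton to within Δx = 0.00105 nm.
4.705 eV

Localizing a particle requires giving it sufficient momentum uncertainty:

1. From uncertainty principle: Δp ≥ ℏ/(2Δx)
   Δp_min = (1.055e-34 J·s) / (2 × 1.050e-12 m)
   Δp_min = 5.022e-23 kg·m/s

2. This momentum uncertainty corresponds to kinetic energy:
   KE ≈ (Δp)²/(2m) = (5.022e-23)²/(2 × 1.673e-27 kg)
   KE = 7.539e-19 J = 4.705 eV

Tighter localization requires more energy.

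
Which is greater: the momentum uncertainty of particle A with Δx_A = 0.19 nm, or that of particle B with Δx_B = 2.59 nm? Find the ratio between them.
Particle A has the larger minimum momentum uncertainty, by a factor of 13.63.

For each particle, the minimum momentum uncertainty is Δp_min = ℏ/(2Δx):

Particle A: Δp_A = ℏ/(2×1.900e-10 m) = 2.775e-25 kg·m/s
Particle B: Δp_B = ℏ/(2×2.590e-09 m) = 2.036e-26 kg·m/s

Ratio: Δp_A/Δp_B = 13.63

Since Δp_min ∝ 1/Δx, the particle with smaller position uncertainty (A) has larger momentum uncertainty.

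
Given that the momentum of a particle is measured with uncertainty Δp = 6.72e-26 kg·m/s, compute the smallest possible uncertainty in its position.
784.652 pm

Using the Heisenberg uncertainty principle:
ΔxΔp ≥ ℏ/2

The minimum uncertainty in position is:
Δx_min = ℏ/(2Δp)
Δx_min = (1.055e-34 J·s) / (2 × 6.720e-26 kg·m/s)
Δx_min = 7.847e-10 m = 784.652 pm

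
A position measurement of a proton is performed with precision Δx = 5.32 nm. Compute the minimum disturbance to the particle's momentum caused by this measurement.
9.911 × 10^-27 kg·m/s

The uncertainty principle implies that measuring position disturbs momentum:
ΔxΔp ≥ ℏ/2

When we measure position with precision Δx, we necessarily introduce a momentum uncertainty:
Δp ≥ ℏ/(2Δx)
Δp_min = (1.055e-34 J·s) / (2 × 5.320e-09 m)
Δp_min = 9.911e-27 kg·m/s

The more precisely we measure position, the greater the momentum disturbance.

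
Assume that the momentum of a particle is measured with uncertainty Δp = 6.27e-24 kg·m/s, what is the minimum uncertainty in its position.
8.410 pm

Using the Heisenberg uncertainty principle:
ΔxΔp ≥ ℏ/2

The minimum uncertainty in position is:
Δx_min = ℏ/(2Δp)
Δx_min = (1.055e-34 J·s) / (2 × 6.270e-24 kg·m/s)
Δx_min = 8.410e-12 m = 8.410 pm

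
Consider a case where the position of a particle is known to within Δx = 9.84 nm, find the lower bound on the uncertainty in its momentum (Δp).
5.359 × 10^-27 kg·m/s

Using the Heisenberg uncertainty principle:
ΔxΔp ≥ ℏ/2

The minimum uncertainty in momentum is:
Δp_min = ℏ/(2Δx)
Δp_min = (1.055e-34 J·s) / (2 × 9.840e-09 m)
Δp_min = 5.359e-27 kg·m/s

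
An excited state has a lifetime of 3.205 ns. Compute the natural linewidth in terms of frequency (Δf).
24.829 MHz

Using the energy-time uncertainty principle and E = hf:
ΔEΔt ≥ ℏ/2
hΔf·Δt ≥ ℏ/2

The minimum frequency uncertainty is:
Δf = ℏ/(2hτ) = 1/(4πτ)
Δf = 1/(4π × 3.205e-09 s)
Δf = 2.483e+07 Hz = 24.829 MHz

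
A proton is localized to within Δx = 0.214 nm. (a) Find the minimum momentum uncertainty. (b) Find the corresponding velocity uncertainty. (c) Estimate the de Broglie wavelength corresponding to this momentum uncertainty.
(a) Δp_min = 2.464 × 10^-25 kg·m/s
(b) Δv_min = 147.311 m/s
(c) λ_dB = 2.689 nm

Step-by-step:

(a) From the uncertainty principle:
Δp_min = ℏ/(2Δx) = (1.055e-34 J·s)/(2 × 2.140e-10 m) = 2.464e-25 kg·m/s

(b) The velocity uncertainty:
Δv = Δp/m = (2.464e-25 kg·m/s)/(1.673e-27 kg) = 1.473e+02 m/s = 147.311 m/s

(c) The de Broglie wavelength for this momentum:
λ = h/p = (6.626e-34 J·s)/(2.464e-25 kg·m/s) = 2.689e-09 m = 2.689 nm

Note: The de Broglie wavelength is comparable to the localization size, as expected from wave-particle duality.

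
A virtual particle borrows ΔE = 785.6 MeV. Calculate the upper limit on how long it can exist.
4.189 × 10^-25 s

Using the energy-time uncertainty principle:
ΔEΔt ≥ ℏ/2

For a virtual particle borrowing energy ΔE, the maximum lifetime is:
Δt_max = ℏ/(2ΔE)

Converting energy:
ΔE = 785.6 MeV = 1.259e-10 J

Δt_max = (1.055e-34 J·s) / (2 × 1.259e-10 J)
Δt_max = 4.189e-25 s = 4.189 × 10^-25 s

Virtual particles with higher borrowed energy exist for shorter times.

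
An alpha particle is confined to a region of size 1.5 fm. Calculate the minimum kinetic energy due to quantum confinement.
580.359 keV

Using the uncertainty principle:

1. Position uncertainty: Δx ≈ 1.500e-15 m
2. Minimum momentum uncertainty: Δp = ℏ/(2Δx) = 3.515e-20 kg·m/s
3. Minimum kinetic energy:
   KE = (Δp)²/(2m) = (3.515e-20)²/(2 × 6.645e-27 kg)
   KE = 9.298e-14 J = 580.359 keV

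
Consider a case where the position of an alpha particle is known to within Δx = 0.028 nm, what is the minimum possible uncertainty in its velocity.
283.410 m/s

Using the Heisenberg uncertainty principle and Δp = mΔv:
ΔxΔp ≥ ℏ/2
Δx(mΔv) ≥ ℏ/2

The minimum uncertainty in velocity is:
Δv_min = ℏ/(2mΔx)
Δv_min = (1.055e-34 J·s) / (2 × 6.645e-27 kg × 2.800e-11 m)
Δv_min = 2.834e+02 m/s = 283.410 m/s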